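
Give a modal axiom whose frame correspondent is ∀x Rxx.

□p → p

A defining formula is □p → p (the T axiom).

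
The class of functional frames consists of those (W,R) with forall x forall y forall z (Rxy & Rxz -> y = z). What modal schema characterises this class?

◇ψ → □ψ

The condition is partial functionality. The CD schema ◇ψ → □ψ defines it.
Suppose ◇ψ→□ψ is valid. Take Rxy, Rxz and set V(ψ)={y}. Then ◇ψ at x, so □ψ at x, so ψ at z, i.e. z=y.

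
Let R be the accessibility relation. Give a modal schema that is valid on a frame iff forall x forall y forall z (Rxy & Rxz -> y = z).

◇ψ → □ψ

A defining formula is ◇ψ → □ψ (the CD axiom).
Suppose ◇ψ→□ψ is valid. Take Rxy, Rxz and set V(ψ)={y}. Then ◇ψ at x, so □ψ at x, so ψ at z, i.e. z=y.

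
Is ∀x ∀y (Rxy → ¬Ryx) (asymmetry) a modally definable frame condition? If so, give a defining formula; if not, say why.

Any modally definable frame class is closed under surjective bounded morphisms.
The 4-cycle (worlds a,b,c,d with a→b→c→d→a) is asymmetric. Mapping every world to a single reflexive point • is a surjective bounded morphism, and the reflexive point is not asymmetric (R•• but asymmetry requires ¬R••).
So no modal formula (or set of formulas) defines exactly the asymmetric frames.

No — not modally definable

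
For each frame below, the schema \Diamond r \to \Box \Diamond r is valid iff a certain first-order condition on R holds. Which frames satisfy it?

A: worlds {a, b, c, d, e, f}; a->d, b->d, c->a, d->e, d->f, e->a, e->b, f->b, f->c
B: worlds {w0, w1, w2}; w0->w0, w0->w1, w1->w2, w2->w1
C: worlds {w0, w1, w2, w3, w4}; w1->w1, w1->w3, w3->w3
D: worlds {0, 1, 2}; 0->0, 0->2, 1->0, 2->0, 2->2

D

The schema corresponds to the Euclidean property: \forall x \forall y \forall z (Rxy \wedge Rxz \to Ryz).
A: fails — Rad and Rad but not Rdd.
B: fails — Rw0w1 and Rw0w1 but not Rw1w1.
C: fails — Rw1w3 and Rw1w1 but not Rw3w1.
D: satisfies the condition.
Valid on: D.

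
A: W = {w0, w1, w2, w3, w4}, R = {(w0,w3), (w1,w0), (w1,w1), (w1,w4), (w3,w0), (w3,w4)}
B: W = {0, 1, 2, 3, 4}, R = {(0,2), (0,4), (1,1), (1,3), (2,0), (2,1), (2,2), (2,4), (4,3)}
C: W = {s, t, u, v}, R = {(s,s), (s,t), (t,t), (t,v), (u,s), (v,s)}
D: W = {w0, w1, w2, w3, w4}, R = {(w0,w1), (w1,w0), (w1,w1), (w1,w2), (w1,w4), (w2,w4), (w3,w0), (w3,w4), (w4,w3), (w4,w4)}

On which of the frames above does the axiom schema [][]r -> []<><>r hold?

The schema corresponds to a generalized confluence (Geach) condition: forall x forall z (xRz -> exists w (x R^2 w & z R^2 w)).
A: fails — w0Rw3 but no w with w0R²w and w3R²w.
B: fails — 0R4 but no w with 0R²w and 4R²w.
C: ✓.
D: ✓.

C, D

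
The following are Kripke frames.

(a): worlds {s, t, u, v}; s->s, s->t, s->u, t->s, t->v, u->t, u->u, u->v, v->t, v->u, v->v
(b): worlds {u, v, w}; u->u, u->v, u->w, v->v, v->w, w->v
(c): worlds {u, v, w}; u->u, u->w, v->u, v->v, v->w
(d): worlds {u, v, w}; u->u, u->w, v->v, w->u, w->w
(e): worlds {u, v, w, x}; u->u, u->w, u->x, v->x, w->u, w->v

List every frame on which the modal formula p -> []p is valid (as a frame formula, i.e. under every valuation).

The schema corresponds to a generalized confluence (Geach) condition: forall x forall z (xRz -> exists w (x = w & z = w)).
(a): fails — sRt but s ≠ t.
(b): fails — uRv but u ≠ v.
(c): fails — uRw but u ≠ w.
(d): fails — uRw but u ≠ w.
(e): fails — uRw but u ≠ w.
Valid on no frame.

none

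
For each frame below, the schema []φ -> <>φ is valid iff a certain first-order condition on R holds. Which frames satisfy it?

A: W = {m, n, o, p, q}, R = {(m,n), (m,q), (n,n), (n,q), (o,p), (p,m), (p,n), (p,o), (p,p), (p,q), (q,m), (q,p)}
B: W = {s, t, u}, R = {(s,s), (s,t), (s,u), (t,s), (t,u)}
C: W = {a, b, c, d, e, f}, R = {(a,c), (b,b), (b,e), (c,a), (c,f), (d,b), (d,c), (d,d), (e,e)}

Frame correspondent (Sahlqvist): forall x exists y Rxy — i.e. seriality.
A: condition met.
B: fails — world u has no successor.
C: fails — world f has no successor.
Valid on: A.

A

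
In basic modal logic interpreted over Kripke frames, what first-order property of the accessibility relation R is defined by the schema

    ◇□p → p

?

Replacing p by ¬p and contraposing gives the equivalent schema p → □◇p.
Suppose p→□◇p is valid. Take Rxy and set V(p)={x}. Then p at x, so □◇p at x, so ◇p at y, so some z with Ryz has p; z=x, i.e. Ryx.

symmetry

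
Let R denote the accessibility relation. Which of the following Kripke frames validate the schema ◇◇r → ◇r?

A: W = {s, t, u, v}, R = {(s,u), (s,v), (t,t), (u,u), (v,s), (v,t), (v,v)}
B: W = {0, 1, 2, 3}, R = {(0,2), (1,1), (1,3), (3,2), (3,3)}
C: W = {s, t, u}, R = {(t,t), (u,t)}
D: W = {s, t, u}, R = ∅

The schema corresponds to transitivity: ∀x ∀y ∀z (Rxy ∧ Ryz → Rxz).
A: fails — Rvs and Rsu but not Rvu.
B: fails — R13 and R32 but not R12.
C: condition met.
D: condition met.
Valid on: C, D.

C, D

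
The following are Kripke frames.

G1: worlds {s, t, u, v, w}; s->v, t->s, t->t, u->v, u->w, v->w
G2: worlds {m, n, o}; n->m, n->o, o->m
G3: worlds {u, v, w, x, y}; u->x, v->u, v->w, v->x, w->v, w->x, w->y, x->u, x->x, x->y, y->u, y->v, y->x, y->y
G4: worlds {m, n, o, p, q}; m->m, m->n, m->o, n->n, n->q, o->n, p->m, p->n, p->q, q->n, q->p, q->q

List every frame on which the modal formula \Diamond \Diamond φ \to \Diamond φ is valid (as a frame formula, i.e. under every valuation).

The schema corresponds to transitivity: \forall x \forall y \forall z (Rxy \wedge Ryz \to Rxz).
G1: fails — Rts and Rsv but not Rtv.
G2: holds.
G3: fails — Rwx and Rxu but not Rwu.
G4: fails — Ron and Rnq but not Roq.

G2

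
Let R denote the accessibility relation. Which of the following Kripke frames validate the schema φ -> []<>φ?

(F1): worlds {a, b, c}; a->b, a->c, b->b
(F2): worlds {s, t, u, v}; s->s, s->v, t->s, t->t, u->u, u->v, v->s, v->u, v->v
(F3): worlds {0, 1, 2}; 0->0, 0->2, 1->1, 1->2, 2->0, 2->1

Frame correspondent (Sahlqvist): forall x forall y (Rxy -> Ryx) — i.e. symmetry.
(F1): fails — Rac but not Rca.
(F2): fails — Rts but not Rst.
(F3): holds.

(F3)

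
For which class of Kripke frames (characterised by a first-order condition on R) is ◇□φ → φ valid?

Equivalently (dual form): φ → □◇φ.
Suppose φ→□◇φ is valid. Take Rxy and set V(φ)={x}. Then φ at x, so □◇φ at x, so ◇φ at y, so some z with Ryz has φ; z=x, i.e. Ryx.

Symmetry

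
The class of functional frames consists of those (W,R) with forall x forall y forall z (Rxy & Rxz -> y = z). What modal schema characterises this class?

The condition is partial functionality. The CD schema ◇s → □s defines it.
Suppose ◇s→□s is valid. Take Rxy, Rxz and set V(s)={y}. Then ◇s at x, so □s at x, so s at z, i.e. z=y.

◇s → □s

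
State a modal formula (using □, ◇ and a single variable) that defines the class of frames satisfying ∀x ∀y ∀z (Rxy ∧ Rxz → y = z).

◇s → □s

The condition is partial functionality. The CD schema ◇s → □s defines it.
Suppose ◇s→□s is valid. Take Rxy, Rxz and set V(s)={y}. Then ◇s at x, so □s at x, so s at z, i.e. z=y.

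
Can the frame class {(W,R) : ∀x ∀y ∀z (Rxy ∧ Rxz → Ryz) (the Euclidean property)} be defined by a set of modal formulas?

Yes: it is the Euclidean property, defined by the 5 schema ◇p → □◇p.
Suppose ◇p→□◇p is valid. Take Rxy, Rxz and set V(p)={y}. Then ◇p at x, so □◇p at x, so ◇p at z, so some w with Rzw has p; w=y, i.e. Rzy. By symmetry of the argument, Ryz.

Yes — defined by ◇p → □◇p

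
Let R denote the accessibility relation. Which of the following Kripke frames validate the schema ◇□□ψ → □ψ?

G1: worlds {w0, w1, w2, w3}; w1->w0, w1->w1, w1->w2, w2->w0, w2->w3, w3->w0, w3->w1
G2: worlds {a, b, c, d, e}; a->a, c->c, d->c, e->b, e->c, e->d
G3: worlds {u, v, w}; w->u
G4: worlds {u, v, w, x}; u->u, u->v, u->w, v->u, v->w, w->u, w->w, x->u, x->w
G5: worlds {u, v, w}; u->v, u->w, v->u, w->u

G4, G5

Frame correspondent (Sahlqvist): ∀x ∀y ∀z ((xRy ∧ xRz) → ∃w (yR²w ∧ z = w)) — i.e. a generalized confluence (Geach) condition.
G1: fails — w1Rw0, w1Rw0 but no w with w0R²w and w0=w.
G2: fails — eRb, eRb but no w with bR²w and b=w.
G3: fails — wRu, wRu but no t with uR²t and u=t.
G4: condition met.
G5: condition met.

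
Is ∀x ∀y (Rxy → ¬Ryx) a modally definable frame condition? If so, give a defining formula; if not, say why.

Modal frame validity is preserved under surjective bounded morphisms.
The 4-cycle (worlds a,b,c,d with a→b→c→d→a) is asymmetric. Mapping every world to a single reflexive point • is a surjective bounded morphism, and the reflexive point is not asymmetric (R•• but asymmetry requires ¬R••).
So no modal formula (or set of formulas) defines exactly the asymmetric frames.

Not definable by any modal formula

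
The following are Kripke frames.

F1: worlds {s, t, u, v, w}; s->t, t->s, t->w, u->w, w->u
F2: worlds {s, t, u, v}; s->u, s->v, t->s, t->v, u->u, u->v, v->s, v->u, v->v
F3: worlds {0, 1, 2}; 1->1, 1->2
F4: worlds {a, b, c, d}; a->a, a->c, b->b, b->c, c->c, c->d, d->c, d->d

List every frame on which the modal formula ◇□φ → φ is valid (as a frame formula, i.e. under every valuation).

The schema corresponds to symmetry: ∀x ∀y (Rxy → Ryx).
F1: fails — Rtw but not Rwt.
F2: fails — Rtv but not Rvt.
F3: fails — R12 but not R21.
F4: fails — Rbc but not Rcb.

none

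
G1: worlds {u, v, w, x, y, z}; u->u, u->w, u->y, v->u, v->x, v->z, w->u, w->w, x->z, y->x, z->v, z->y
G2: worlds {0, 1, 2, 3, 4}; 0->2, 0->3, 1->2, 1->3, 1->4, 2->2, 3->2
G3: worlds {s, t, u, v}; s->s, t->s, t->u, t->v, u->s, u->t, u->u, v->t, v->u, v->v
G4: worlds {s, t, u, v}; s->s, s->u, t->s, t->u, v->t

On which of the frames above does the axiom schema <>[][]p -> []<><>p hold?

Frame correspondent (Sahlqvist): forall x forall y forall z ((xRy & xRz) -> exists w (y R^2 w & z R^2 w)) — i.e. a generalized confluence (Geach) condition.
G1: fails — uRu, uRy but no t with uR²t and yR²t.
G2: fails — 1R2, 1R4 but no w with 2R²w and 4R²w.
G3: holds.
G4: fails — sRs, sRu but no w with sR²w and uR²w.

G3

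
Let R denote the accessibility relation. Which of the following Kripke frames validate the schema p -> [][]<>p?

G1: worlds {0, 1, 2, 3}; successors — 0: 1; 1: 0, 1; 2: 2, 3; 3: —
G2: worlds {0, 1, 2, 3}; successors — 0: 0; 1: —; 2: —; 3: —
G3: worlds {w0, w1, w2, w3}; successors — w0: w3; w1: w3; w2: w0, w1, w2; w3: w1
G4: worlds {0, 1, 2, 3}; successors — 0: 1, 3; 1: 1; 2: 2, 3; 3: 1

The schema corresponds to a generalized confluence (Geach) condition: forall x forall z (x R^2 z -> exists w (x = w & zRw)).
G1: fails — 0R²0 but no w with 0=w and 0Rw.
G2: ✓.
G3: fails — w0R²w1 but no w with w0=w and w1Rw.
G4: fails — 0R²1 but no w with 0=w and 1Rw.
Valid on: G2.

G2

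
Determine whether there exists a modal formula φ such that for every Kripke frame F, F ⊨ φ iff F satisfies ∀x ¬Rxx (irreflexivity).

Not definable by any modal formula

If a class were modally definable it would be closed under surjective bounded morphisms (Goldblatt–Thomason).
The 4-cycle (worlds a,b,c,d with a→b→c→d→a) is irreflexive, and the map sending every world to a single reflexive point • is a surjective bounded morphism (forth: every edge maps to (•,•); back: every world has a successor). So any modal formula valid on the 4-cycle is also valid on the reflexive point, which is not irreflexive.
So no modal formula (or set of formulas) defines exactly the irreflexive frames.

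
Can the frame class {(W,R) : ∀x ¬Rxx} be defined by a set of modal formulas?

Not definable by any modal formula

If a class were modally definable it would be closed under surjective bounded morphisms (Goldblatt–Thomason).
The 3-cycle (worlds s,t,u with s→t→u→s) is irreflexive, and the map sending every world to a single reflexive point • is a surjective bounded morphism (forth: every edge maps to (•,•); back: every world has a successor). So any modal formula valid on the 3-cycle is also valid on the reflexive point, which is not irreflexive.
So no modal formula (or set of formulas) defines exactly the irreflexive frames.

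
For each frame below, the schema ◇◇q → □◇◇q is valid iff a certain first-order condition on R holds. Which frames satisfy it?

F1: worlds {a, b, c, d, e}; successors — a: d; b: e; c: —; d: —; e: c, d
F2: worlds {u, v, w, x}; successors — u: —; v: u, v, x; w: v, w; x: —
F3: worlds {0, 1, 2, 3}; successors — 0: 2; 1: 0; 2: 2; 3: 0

The schema corresponds to a generalized confluence (Geach) condition: ∀x ∀y ∀z ((xR²y ∧ xRz) → ∃w (y = w ∧ zR²w)).
F1: fails — bR²c, bRe but no w with c=w and eR²w.
F2: fails — vR²u, vRu but no t with u=t and uR²t.
F3: ✓.
Valid on: F3.

F3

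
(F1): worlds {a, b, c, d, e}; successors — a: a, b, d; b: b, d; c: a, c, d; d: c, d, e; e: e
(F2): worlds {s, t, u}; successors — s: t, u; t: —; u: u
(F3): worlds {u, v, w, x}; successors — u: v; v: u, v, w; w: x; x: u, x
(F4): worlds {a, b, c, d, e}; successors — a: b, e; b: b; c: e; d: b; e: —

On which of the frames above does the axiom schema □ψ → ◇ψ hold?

(F1), (F3)

This is the axiom for seriality; its first-order frame correspondent is ∀x ∃y Rxy.
(F1): holds.
(F2): fails — world t has no successor.
(F3): holds.
(F4): fails — world e has no successor.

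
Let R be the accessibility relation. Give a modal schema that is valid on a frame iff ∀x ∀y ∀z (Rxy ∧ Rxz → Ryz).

◇s → □◇s

This is the Euclidean property; the standard corresponding axiom is 5: ◇s → □◇s.
Suppose ◇s→□◇s is valid. Take Rxy, Rxz and set V(s)={y}. Then ◇s at x, so □◇s at x, so ◇s at z, so some w with Rzw has s; w=y, i.e. Rzy. By symmetry of the argument, Ryz.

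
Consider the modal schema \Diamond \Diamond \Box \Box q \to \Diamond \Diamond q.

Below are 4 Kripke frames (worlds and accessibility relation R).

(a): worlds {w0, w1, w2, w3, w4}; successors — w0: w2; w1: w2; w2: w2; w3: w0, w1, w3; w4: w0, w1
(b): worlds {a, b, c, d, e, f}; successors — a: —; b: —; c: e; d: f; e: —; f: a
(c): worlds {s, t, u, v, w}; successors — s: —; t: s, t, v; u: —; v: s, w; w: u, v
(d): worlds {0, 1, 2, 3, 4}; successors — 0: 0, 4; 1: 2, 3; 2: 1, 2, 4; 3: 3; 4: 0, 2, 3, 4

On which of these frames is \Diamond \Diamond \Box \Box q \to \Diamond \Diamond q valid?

(a), (d)

This is the axiom for a generalized confluence (Geach) condition; its first-order frame correspondent is \forall x \forall y (x R^2 y \to \exists w (y R^2 w \wedge x R^2 w)).
(a): condition met.
(b): fails — dR²a but no w with aR²w and dR²w.
(c): fails — tR²s but no w* with sR²w* and tR²w*.
(d): condition met.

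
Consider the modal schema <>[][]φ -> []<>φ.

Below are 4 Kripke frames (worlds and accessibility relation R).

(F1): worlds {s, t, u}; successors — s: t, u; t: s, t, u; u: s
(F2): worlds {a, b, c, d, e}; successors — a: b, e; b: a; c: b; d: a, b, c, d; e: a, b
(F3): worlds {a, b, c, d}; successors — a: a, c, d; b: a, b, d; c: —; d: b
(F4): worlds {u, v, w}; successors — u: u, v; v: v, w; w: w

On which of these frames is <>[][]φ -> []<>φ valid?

(F4)

The schema corresponds to a generalized confluence (Geach) condition: forall x forall y forall z ((xRy & xRz) -> exists w (y R^2 w & zRw)).
(F1): fails — sRu, sRu but no w with uR²w and uRw.
(F2): fails — aRb, aRb but no w with bR²w and bRw.
(F3): fails — aRa, aRc but no w with aR²w and cRw.
(F4): holds.
Valid on: (F4).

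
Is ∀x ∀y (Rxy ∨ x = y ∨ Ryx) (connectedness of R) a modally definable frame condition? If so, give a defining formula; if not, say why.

If a class were modally definable it would be closed under disjoint unions (Goldblatt–Thomason).
Take 3 disjoint single-world reflexive frames: each is trivially connected, but their disjoint union has 3 worlds with no edge between distinct components, so it is not connected.
So no modal formula (or set of formulas) defines exactly the connected frames.

Not modally definable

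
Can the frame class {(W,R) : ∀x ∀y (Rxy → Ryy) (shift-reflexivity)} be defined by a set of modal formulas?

The condition is shift-reflexivity. A defining modal formula is □(□r → r).
Suppose □(□r→r) is valid. Take Rxy and set V(r)={w : Ryw}. Then at y, □r holds; since □(□r→r) at x, □r→r at y, so r at y, i.e. Ryy.

Yes, by □(□r → r)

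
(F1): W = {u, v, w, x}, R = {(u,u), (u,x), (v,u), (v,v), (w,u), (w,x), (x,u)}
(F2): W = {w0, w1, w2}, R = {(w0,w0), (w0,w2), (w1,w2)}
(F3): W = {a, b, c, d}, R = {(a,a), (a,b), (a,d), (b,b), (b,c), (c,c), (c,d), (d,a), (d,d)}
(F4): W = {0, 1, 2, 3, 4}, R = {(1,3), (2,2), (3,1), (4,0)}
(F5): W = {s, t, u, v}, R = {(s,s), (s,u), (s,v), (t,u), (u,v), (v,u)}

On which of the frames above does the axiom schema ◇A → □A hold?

Frame correspondent (Sahlqvist): ∀x ∀y ∀z (Rxy ∧ Rxz → y = z) — i.e. partial functionality.
(F1): fails — u sees both u and x.
(F2): fails — w0 sees both w0 and w2.
(F3): fails — a sees both a and b.
(F4): holds.
(F5): fails — s sees both s and u.

(F4)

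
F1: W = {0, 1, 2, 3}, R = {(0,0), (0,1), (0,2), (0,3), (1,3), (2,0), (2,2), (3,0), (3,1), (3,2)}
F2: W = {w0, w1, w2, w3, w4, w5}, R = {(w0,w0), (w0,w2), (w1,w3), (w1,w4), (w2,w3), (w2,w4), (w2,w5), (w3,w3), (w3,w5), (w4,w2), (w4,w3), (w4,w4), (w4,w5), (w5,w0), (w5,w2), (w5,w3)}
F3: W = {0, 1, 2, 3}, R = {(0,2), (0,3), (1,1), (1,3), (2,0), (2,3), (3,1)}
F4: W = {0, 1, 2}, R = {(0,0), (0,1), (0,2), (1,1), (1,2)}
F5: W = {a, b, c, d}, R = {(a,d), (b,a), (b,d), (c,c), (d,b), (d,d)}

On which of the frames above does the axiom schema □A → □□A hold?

The schema corresponds to transitivity: ∀x ∀y ∀z (Rxy ∧ Ryz → Rxz).
F1: fails — R31 and R13 but not R33.
F2: fails — Rw2w4 and Rw4w2 but not Rw2w2.
F3: fails — R02 and R20 but not R00.
F4: ✓.
F5: fails — Rdb and Rba but not Rda.

F4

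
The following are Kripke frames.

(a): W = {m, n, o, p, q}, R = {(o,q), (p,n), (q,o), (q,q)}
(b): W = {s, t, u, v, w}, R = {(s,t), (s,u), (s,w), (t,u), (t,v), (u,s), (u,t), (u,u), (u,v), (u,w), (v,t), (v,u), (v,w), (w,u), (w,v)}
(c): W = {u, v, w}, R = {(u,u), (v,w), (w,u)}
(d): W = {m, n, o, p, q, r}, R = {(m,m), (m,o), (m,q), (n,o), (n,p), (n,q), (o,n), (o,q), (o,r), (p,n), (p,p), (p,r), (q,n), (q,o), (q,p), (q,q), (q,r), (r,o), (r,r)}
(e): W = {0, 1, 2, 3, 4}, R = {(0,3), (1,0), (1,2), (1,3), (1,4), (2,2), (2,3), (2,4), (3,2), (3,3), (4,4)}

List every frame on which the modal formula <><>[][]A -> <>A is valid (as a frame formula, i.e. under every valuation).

(a), (b), (d)

Frame correspondent (Sahlqvist): forall x forall y (x R^2 y -> exists w (y R^2 w & xRw)) — i.e. a generalized confluence (Geach) condition.
(a): satisfies the condition.
(b): satisfies the condition.
(c): fails — vR²u but no t with uR²t and vRt.
(d): satisfies the condition.
(e): fails — 3R²4 but no w with 4R²w and 3Rw.
Valid on: (a), (b), (d).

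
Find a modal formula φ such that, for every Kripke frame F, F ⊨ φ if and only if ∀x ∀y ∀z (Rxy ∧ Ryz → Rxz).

□p → □□p

The condition is transitivity. The 4 schema □p → □□p defines it.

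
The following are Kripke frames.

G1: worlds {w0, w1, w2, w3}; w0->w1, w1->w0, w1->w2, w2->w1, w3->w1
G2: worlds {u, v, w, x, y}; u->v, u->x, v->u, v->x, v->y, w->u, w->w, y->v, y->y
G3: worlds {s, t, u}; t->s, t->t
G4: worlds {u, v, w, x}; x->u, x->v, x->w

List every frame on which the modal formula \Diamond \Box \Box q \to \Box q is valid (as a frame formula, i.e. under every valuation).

G1

The schema corresponds to a generalized confluence (Geach) condition: \forall x \forall y \forall z ((xRy \wedge xRz) \to \exists w (y R^2 w \wedge z = w)).
G1: condition met.
G2: fails — uRx, uRv but no t with xR²t and v=t.
G3: fails — tRs, tRs but no w with sR²w and s=w.
G4: fails — xRu, xRu but no t with uR²t and u=t.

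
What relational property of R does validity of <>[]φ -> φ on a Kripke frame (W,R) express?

symmetry: forall x forall y (Rxy -> Ryx)

This is a form of the B axiom.
Its frame correspondent is symmetry — forall x forall y (Rxy -> Ryx).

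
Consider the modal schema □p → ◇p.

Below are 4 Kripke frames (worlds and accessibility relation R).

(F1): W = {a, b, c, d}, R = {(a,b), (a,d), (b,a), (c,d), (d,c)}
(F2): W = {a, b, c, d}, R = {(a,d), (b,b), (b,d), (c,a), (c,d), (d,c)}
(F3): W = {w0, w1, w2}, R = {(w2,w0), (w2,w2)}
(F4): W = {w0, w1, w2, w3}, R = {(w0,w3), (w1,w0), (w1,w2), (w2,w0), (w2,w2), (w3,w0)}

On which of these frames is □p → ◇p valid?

This is the axiom for seriality; its first-order frame correspondent is ∀x ∃y Rxy.
(F1): condition met.
(F2): condition met.
(F3): fails — world w0 has no successor.
(F4): condition met.

(F1), (F2), (F4)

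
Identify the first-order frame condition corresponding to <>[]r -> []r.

Replacing r by ¬r and contraposing gives the equivalent schema ◇r → □◇r.
Suppose ◇r→□◇r is valid. Take Rxy, Rxz and set V(r)={y}. Then ◇r at x, so □◇r at x, so ◇r at z, so some w with Rzw has r; w=y, i.e. Rzy. By symmetry of the argument, Ryz.

the Euclidean property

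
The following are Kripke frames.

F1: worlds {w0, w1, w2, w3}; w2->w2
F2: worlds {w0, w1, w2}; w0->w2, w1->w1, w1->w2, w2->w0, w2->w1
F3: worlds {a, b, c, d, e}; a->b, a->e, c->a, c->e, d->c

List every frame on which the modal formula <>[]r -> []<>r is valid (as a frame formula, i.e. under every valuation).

F1, F2

Frame correspondent (Sahlqvist): forall x forall y forall z (Rxy & Rxz -> exists w (Ryw & Rzw)) — i.e. convergence.
F1: holds.
F2: holds.
F3: fails — Rab and Rab but b and b have no common successor.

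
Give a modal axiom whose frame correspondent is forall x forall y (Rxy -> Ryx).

ψ → □◇ψ

The condition is symmetry. The B schema ψ → □◇ψ defines it.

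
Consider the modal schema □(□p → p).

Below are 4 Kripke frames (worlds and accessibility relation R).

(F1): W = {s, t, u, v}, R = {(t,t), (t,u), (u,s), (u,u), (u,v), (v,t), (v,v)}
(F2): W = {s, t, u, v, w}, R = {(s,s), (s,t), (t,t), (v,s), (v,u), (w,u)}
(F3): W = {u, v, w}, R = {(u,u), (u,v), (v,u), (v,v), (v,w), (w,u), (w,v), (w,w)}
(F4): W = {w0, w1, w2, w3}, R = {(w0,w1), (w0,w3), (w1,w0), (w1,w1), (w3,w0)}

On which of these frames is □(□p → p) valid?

(F3)

Frame correspondent (Sahlqvist): ∀x ∀y (Rxy → Ryy) — i.e. shift-reflexivity.
(F1): fails — Rus but not Rss.
(F2): fails — Rwu but not Ruu.
(F3): satisfies the condition.
(F4): fails — Rw1w0 but not Rw0w0.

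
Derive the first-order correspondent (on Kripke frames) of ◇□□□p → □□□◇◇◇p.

This is a Sahlqvist (Geach-type) schema ◇^1□^3p → □^3◇^3p.
First-order correspondent: ∀x ∀y ∀z ((xRy ∧ xR³z) → ∃w (yR³w ∧ zR³w)).

∀x ∀y ∀z ((xRy ∧ xR³z) → ∃w (yR³w ∧ zR³w))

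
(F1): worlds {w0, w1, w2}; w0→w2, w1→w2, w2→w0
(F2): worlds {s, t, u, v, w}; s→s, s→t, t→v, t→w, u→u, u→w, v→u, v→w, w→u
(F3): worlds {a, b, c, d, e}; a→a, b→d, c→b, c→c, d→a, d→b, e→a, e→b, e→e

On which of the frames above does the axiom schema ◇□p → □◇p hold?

Frame correspondent (Sahlqvist): ∀x ∀y ∀z (Rxy ∧ Rxz → ∃w (Ryw ∧ Rzw)) — i.e. convergence.
(F1): holds.
(F2): fails — Rss and Rst but s and t have no common successor.
(F3): fails — Rcc and Rcb but c and b have no common successor.
Valid on: (F1).

(F1)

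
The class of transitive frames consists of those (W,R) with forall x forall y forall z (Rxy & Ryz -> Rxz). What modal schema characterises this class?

□r → □□r

A defining formula is □r → □□r (the 4 axiom).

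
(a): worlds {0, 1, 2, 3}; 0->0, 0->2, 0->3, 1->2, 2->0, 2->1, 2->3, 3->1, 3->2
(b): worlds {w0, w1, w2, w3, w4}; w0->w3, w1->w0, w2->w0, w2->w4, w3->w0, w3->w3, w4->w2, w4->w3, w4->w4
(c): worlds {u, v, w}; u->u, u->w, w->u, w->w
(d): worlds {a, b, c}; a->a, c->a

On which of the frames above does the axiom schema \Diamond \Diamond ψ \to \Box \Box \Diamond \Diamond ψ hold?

(c), (d)

This is the axiom for a generalized confluence (Geach) condition; its first-order frame correspondent is \forall x \forall y \forall z ((x R^2 y \wedge x R^2 z) \to \exists w (y = w \wedge z R^2 w)).
(a): fails — 0R²2, 0R²1 but no w with 2=w and 1R²w.
(b): fails — w2R²w2, w2R²w3 but no w with w2=w and w3R²w.
(c): ✓.
(d): ✓.
Valid on: (c), (d).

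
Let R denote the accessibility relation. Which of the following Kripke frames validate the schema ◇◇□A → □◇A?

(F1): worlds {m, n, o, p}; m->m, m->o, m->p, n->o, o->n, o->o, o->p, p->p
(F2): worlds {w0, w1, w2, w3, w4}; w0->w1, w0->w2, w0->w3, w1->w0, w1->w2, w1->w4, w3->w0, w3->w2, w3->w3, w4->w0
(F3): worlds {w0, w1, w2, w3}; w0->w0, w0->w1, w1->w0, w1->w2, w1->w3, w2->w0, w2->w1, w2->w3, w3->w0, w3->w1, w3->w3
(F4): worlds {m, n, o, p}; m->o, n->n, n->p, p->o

(F3)

The schema corresponds to a generalized confluence (Geach) condition: ∀x ∀y ∀z ((xR²y ∧ xRz) → ∃w (yRw ∧ zRw)).
(F1): fails — mR²n, mRp but no w with nRw and pRw.
(F2): fails — w0R²w0, w0Rw2 but no w with w0Rw and w2Rw.
(F3): holds.
(F4): fails — nR²n, nRp but no w with nRw and pRw.
Valid on: (F3).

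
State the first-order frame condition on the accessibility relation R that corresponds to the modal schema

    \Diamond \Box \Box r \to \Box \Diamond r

\forall x \forall y \forall z ((xRy \wedge xRz) \to \exists w (y R^2 w \wedge zRw))

This is a Sahlqvist (Geach-type) schema ◇^1□^2r → □^1◇^1r.
Minimal-valuation argument: fix x; take any y with xR^1y and any z with xR^1z. Set V(r) to the set of worlds R-reachable from y in exactly 2 steps. Then □^2r holds at y, so the antecedent holds at x; validity forces ◇^1r at z, giving a w with zR^1w and yR^2w.
First-order correspondent: \forall x \forall y \forall z ((xRy \wedge xRz) \to \exists w (y R^2 w \wedge zRw)).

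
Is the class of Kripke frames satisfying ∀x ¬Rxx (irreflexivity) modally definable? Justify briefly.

Not modally definable

Modal frame validity is preserved under surjective bounded morphisms.
The 2-cycle (worlds a,b with a→b→a) is irreflexive, and the map sending every world to a single reflexive point • is a surjective bounded morphism (forth: every edge maps to (•,•); back: every world has a successor). So any modal formula valid on the 2-cycle is also valid on the reflexive point, which is not irreflexive.
So the class is not modally definable.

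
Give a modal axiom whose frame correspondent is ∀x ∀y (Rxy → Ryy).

□(□r → r)

The condition is shift-reflexivity. The T□ schema □(□r → r) defines it.
Suppose □(□r→r) is valid. Take Rxy and set V(r)={w : Ryw}. Then at y, □r holds; since □(□r→r) at x, □r→r at y, so r at y, i.e. Ryy.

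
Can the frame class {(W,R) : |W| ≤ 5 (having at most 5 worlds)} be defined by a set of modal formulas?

Any modally definable frame class is closed under disjoint unions.
Any modal formula valid on each of 6 disjoint one-world frames is valid on their disjoint union (validity is preserved under disjoint unions). Each one-world frame has |W|=1≤5, but the union has |W|=6.
Hence having at most 5 worlds is not modally definable.

No — not modally definable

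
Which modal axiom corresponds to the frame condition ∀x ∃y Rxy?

This is seriality; the standard corresponding axiom is D: □p → ◇p.

□p → ◇p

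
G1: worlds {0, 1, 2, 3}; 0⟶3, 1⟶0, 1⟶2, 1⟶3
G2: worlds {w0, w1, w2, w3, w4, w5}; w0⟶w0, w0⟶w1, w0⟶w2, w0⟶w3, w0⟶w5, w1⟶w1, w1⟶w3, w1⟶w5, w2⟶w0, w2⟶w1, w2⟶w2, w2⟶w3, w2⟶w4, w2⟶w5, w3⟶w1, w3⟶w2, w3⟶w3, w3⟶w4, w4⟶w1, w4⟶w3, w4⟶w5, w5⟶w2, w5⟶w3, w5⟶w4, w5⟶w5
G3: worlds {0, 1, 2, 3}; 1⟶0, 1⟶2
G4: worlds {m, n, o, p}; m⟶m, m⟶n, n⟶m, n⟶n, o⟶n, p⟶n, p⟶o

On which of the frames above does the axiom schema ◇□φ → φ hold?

This is the axiom for symmetry; its first-order frame correspondent is ∀x ∀y (Rxy → Ryx).
G1: fails — R12 but not R21.
G2: fails — Rw0w1 but not Rw1w0.
G3: fails — R12 but not R21.
G4: fails — Ron but not Rno.
Valid on no frame.

none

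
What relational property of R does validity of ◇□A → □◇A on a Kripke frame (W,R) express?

convergence

This is the .2 axiom.
It corresponds to convergence: ∀x ∀y ∀z (Rxy ∧ Rxz → ∃w (Ryw ∧ Rzw)).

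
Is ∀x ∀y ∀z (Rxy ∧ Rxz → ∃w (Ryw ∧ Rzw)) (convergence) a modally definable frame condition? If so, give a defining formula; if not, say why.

The condition is convergence. A defining modal formula is ◇□q → □◇q.

Yes, by ◇□q → □◇q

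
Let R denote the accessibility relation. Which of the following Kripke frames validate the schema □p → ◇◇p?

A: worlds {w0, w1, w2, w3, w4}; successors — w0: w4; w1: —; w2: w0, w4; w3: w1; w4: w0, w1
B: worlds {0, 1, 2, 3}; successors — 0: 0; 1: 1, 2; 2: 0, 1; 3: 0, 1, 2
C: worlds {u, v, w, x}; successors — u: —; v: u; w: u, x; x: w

This is the axiom for a generalized confluence (Geach) condition; its first-order frame correspondent is ∀x ∃w (xRw ∧ xR²w).
A: fails — at w0 but no w with w0Rw and w0R²w.
B: ✓.
C: fails — at u but no t with uRt and uR²t.

B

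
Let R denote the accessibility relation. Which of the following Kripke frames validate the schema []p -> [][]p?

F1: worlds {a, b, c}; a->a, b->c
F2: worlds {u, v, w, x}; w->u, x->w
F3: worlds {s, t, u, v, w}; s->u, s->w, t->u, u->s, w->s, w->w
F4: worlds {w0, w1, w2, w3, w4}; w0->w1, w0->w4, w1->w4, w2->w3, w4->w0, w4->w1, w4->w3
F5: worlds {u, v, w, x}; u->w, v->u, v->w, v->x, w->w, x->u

F1

The schema corresponds to transitivity: forall x forall y forall z (Rxy & Ryz -> Rxz).
F1: condition met.
F2: fails — Rxw and Rwu but not Rxu.
F3: fails — Rus and Rsw but not Ruw.
F4: fails — Rw0w4 and Rw4w0 but not Rw0w0.
F5: fails — Rxu and Ruw but not Rxw.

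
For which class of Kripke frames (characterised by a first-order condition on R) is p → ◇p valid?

reflexivity: ∀x Rxx

This is a form of the T axiom.
It corresponds to reflexivity: ∀x Rxx.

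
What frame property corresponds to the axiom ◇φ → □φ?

partial functionality

This is the CD axiom.
Its frame correspondent is partial functionality — ∀x ∀y ∀z (Rxy ∧ Rxz → y = z).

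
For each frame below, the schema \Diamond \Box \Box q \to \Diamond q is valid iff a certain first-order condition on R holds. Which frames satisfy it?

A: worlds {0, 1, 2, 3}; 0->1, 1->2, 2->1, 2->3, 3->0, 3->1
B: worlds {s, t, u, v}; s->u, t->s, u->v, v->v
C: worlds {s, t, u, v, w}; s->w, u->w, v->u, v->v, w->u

This is the axiom for a generalized confluence (Geach) condition; its first-order frame correspondent is \forall x \forall y (xRy \to \exists w (y R^2 w \wedge xRw)).
A: fails — 3R0 but no w with 0R²w and 3Rw.
B: fails — sRu but no w with uR²w and sRw.
C: satisfies the condition.
Valid on: C.

C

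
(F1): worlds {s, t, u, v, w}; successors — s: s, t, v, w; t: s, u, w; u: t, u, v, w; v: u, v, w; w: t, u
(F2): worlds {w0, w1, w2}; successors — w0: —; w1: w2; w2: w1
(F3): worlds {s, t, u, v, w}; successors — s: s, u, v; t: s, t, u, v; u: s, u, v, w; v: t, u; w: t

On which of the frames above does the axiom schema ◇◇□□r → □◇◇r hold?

The schema corresponds to a generalized confluence (Geach) condition: ∀x ∀y ∀z ((xR²y ∧ xRz) → ∃w (yR²w ∧ zR²w)).
(F1): condition met.
(F2): fails — w1R²w1, w1Rw2 but no w with w1R²w and w2R²w.
(F3): condition met.
Valid on: (F1), (F3).

(F1), (F3)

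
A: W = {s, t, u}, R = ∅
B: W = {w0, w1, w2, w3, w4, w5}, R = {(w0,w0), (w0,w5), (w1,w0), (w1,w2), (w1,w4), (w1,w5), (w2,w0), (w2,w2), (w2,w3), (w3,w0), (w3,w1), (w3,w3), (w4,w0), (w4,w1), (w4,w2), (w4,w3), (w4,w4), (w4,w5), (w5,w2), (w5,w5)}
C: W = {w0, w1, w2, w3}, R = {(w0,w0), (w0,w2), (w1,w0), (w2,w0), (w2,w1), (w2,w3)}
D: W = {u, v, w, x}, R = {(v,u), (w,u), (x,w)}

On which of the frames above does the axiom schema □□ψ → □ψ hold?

Frame correspondent (Sahlqvist): ∀x ∀y (Rxy → ∃z (Rxz ∧ Rzy)) — i.e. density.
A: satisfies the condition.
B: satisfies the condition.
C: fails — Rw2w1 but no z with Rw2z and Rzw1.
D: fails — Rxw but no z with Rxz and Rzw.

A, B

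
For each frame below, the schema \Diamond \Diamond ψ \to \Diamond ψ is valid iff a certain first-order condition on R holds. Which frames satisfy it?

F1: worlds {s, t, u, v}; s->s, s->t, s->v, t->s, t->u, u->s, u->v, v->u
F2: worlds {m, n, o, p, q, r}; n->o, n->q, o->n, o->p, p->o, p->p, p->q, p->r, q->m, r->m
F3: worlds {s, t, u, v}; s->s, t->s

F3

Frame correspondent (Sahlqvist): \forall x \forall y \forall z (Rxy \wedge Ryz \to Rxz) — i.e. transitivity.
F1: fails — Ruv and Rvu but not Ruu.
F2: fails — Ron and Rno but not Roo.
F3: holds.
Valid on: F3.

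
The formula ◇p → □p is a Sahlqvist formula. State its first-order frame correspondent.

partial functionality

Suppose ◇p→□p is valid. Take Rxy, Rxz and set V(p)={y}. Then ◇p at x, so □p at x, so p at z, i.e. z=y.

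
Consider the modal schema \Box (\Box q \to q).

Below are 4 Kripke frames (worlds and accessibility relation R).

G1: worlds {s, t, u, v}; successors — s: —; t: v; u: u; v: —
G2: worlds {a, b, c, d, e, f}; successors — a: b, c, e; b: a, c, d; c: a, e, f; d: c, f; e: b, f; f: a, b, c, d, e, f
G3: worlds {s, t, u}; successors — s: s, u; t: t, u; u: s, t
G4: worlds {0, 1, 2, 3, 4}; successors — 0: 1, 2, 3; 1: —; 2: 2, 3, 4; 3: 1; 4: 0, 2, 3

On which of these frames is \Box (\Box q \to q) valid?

This is the axiom for shift-reflexivity; its first-order frame correspondent is \forall x \forall y (Rxy \to Ryy).
G1: fails — Rtv but not Rvv.
G2: fails — Rab but not Rbb.
G3: fails — Rtu but not Ruu.
G4: fails — R31 but not R11.
Valid on no frame.

none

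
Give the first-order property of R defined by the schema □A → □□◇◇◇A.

This is a Sahlqvist (Geach-type) schema ◇^0□^1A → □^2◇^3A.
Minimal-valuation argument: fix x; take any y with xR^0y and any z with xR^2z. Set V(A) to the set of worlds R-reachable from y in exactly 1 step. Then □^1A holds at y, so the antecedent holds at x; validity forces ◇^3A at z, giving a w with zR^3w and yR^1w.
First-order correspondent: ∀x ∀z (xR²z → ∃w (xRw ∧ zR³w)).

∀x ∀z (xR²z → ∃w (xRw ∧ zR³w))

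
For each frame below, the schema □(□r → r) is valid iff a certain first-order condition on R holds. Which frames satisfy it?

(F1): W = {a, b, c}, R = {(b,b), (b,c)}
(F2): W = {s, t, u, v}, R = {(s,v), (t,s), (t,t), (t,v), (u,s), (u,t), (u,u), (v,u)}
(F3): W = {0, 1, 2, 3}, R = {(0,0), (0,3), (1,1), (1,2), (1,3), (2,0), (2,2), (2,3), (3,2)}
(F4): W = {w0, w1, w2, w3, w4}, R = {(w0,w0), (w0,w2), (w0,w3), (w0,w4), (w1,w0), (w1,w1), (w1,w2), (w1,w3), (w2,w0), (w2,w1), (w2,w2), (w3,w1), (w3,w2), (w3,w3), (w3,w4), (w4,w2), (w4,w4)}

This is the axiom for shift-reflexivity; its first-order frame correspondent is ∀x ∀y (Rxy → Ryy).
(F1): fails — Rbc but not Rcc.
(F2): fails — Rtv but not Rvv.
(F3): fails — R23 but not R33.
(F4): satisfies the condition.
Valid on: (F4).

(F4)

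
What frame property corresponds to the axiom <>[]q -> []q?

Equivalently (dual form): ◇q → □◇q.
Suppose ◇q→□◇q is valid. Take Rxy, Rxz and set V(q)={y}. Then ◇q at x, so □◇q at x, so ◇q at z, so some w with Rzw has q; w=y, i.e. Rzy. By symmetry of the argument, Ryz.
Conversely, on a frame with the Euclidean property the schema holds at every world under every valuation.
Frame condition: forall x forall y forall z (Rxy & Rxz -> Ryz).

The Euclidean property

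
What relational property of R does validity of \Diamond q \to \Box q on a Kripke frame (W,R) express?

partial functionality: \forall x \forall y \forall z (Rxy \wedge Rxz \to y = z)

Suppose ◇q→□q is valid. Take Rxy, Rxz and set V(q)={y}. Then ◇q at x, so □q at x, so q at z, i.e. z=y.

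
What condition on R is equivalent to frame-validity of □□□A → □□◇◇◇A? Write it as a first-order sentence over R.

∀x ∀z (xR²z → ∃w (xR³w ∧ zR³w))

This is a Sahlqvist (Geach-type) schema ◇^0□^3A → □^2◇^3A.
First-order correspondent: ∀x ∀z (xR²z → ∃w (xR³w ∧ zR³w)).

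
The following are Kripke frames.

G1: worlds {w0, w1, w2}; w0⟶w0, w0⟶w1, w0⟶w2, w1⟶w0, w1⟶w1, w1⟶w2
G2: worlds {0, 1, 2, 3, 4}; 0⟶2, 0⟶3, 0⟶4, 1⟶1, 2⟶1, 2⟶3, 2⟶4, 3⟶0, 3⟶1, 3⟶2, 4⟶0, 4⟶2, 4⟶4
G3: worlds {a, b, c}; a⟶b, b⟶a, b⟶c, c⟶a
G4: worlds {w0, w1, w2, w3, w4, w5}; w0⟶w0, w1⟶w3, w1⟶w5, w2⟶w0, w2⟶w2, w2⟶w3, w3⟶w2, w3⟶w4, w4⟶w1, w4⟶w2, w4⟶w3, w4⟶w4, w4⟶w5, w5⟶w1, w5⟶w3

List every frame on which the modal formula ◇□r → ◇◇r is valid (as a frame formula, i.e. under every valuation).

This is the axiom for a generalized confluence (Geach) condition; its first-order frame correspondent is ∀x ∀y (xRy → ∃w (yRw ∧ xR²w)).
G1: fails — w0Rw2 but no w with w2Rw and w0R²w.
G2: holds.
G3: holds.
G4: holds.

G2, G3, G4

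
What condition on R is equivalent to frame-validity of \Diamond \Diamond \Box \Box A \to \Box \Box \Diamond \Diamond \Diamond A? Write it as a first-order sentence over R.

This is a Sahlqvist (Geach-type) schema ◇^2□^2A → □^2◇^3A.
Minimal-valuation argument: fix x; take any y with xR^2y and any z with xR^2z. Set V(A) to the set of worlds R-reachable from y in exactly 2 steps. Then □^2A holds at y, so the antecedent holds at x; validity forces ◇^3A at z, giving a w with zR^3w and yR^2w.
First-order correspondent: \forall x \forall y \forall z ((x R^2 y \wedge x R^2 z) \to \exists w (y R^2 w \wedge z R^3 w)).

\forall x \forall y \forall z ((x R^2 y \wedge x R^2 z) \to \exists w (y R^2 w \wedge z R^3 w))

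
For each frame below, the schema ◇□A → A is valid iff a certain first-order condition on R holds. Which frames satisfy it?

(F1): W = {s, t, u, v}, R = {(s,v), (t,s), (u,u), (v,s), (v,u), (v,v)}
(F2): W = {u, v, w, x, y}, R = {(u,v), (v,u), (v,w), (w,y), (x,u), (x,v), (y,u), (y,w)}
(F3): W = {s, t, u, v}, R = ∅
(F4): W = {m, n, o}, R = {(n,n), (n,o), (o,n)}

(F3), (F4)

The schema corresponds to symmetry: ∀x ∀y (Rxy → Ryx).
(F1): fails — Rvu but not Ruv.
(F2): fails — Rvw but not Rwv.
(F3): satisfies the condition.
(F4): satisfies the condition.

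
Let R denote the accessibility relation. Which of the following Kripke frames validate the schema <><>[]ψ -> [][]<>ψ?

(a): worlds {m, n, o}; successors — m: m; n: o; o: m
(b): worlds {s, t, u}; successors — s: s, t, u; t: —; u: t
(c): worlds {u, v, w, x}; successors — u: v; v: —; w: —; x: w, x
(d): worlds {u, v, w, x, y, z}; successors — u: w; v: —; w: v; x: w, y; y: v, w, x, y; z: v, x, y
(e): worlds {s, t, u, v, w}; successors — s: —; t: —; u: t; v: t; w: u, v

The schema corresponds to a generalized confluence (Geach) condition: forall x forall y forall z ((x R^2 y & x R^2 z) -> exists w (yRw & zRw)).
(a): condition met.
(b): fails — sR²s, sR²t but no w with sRw and tRw.
(c): fails — xR²w, xR²w but no t with wRt and wRt.
(d): fails — uR²v, uR²v but no t with vRt and vRt.
(e): fails — wR²t, wR²t but no w* with tRw* and tRw*.

(a)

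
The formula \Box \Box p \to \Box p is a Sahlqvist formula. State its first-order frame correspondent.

density: \forall x \forall y (Rxy \to \exists z (Rxz \wedge Rzy))

Suppose □□p→□p is valid. Take Rxy and set V(p)={w : xR²w}. Then □□p at x, so □p at x, so p at y, i.e. ∃z(Rxz∧Rzy).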